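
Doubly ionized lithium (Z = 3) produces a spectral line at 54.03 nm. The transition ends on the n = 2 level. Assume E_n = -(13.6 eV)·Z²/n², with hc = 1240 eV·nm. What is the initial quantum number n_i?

n_i = 4

The photon energy is ΔE = hc/λ = 1240 / 54.03 = 22.95 eV.
With Z = 3, ΔE = 122.4 × (1/n_f² − 1/n_i²), so 1/n_f² − 1/n_i² = 0.1875.
With n_f = 2: 1/n_i² = 1/4 − 0.1875 = 0.06250, so n_i ≈ 4.00.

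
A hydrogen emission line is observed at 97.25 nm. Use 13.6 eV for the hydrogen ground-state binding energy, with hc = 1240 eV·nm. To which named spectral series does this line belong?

ΔE = 1240/97.25 = 12.75 eV.
This matches 13.6 × (1/1² − 1/4²), so n_f = 1: the Lyman series.

Lyman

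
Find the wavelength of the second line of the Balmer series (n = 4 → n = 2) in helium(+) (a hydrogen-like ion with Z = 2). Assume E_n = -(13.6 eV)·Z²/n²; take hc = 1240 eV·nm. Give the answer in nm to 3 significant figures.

122 nm

The Balmer series terminates on n_f = 2; the second line has n_i = 2+2 = 4.
ΔE = 54.40 × (1/2² − 1/4²) = 10.20 eV.
λ = 1240 / 10.20 = 122 nm.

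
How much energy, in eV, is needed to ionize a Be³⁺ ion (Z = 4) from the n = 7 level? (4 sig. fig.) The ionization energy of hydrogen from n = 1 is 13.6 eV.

E_n = −13.6 Z²/n² = −217.6/n² eV for Z = 4.
E_7 = −217.6/49 = −4.441 eV, so ionization (to E = 0) requires 4.441 eV.

4.441 eV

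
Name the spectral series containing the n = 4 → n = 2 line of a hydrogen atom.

Balmer

The series is set by the lower level: n_f = 2 is the Balmer series.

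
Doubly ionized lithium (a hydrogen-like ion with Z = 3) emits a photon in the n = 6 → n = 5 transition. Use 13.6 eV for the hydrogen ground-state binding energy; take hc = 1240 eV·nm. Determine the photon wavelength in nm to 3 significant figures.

For Z = 3 the level energies scale as Z², so the effective Rydberg energy is 13.6 × 9 = 122.4 eV.
ΔE = 122.4 × (1/5² − 1/6²) = 122.4 × 0.01222 = 1.496 eV.
λ = hc/ΔE = 1240 / 1.496 = 829 nm.

829 nm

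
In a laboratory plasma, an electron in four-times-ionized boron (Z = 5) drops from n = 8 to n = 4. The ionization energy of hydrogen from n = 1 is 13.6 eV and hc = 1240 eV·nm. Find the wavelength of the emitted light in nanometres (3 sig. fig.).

For Z = 5 the level energies scale as Z², so the effective Rydberg energy is 13.6 × 25 = 340.0 eV.
ΔE = 340.0 × (1/4² − 1/8²) = 340.0 × 0.04688 = 15.94 eV.
λ = hc/ΔE = 1240 / 15.94 = 77.8 nm.

77.8 nm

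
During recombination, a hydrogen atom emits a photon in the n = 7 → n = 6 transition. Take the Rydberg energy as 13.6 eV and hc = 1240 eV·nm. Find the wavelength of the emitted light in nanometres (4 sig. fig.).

ΔE = 13.60 × (1/6² − 1/7²) = 13.60 × 0.007370 = 0.1002 eV.
λ = hc/ΔE = 1240 / 0.1002 = 12370 nm.

12370 nm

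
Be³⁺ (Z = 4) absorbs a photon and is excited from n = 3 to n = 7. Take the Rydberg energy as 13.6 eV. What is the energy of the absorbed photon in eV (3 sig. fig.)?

The Bohr energies scale as Z², so for Z = 4: E_n = −217.6/n² eV.
E_7 = −217.6/49 = −4.441 eV and E_3 = −217.6/9 = −24.18 eV.
The photon energy is |E_7 − E_3| = 19.7 eV.

19.7 eV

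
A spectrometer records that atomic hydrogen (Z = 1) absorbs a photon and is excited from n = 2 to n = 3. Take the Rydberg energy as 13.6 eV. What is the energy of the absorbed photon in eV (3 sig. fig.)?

1.89 eV

E_3 = −13.60/9 = −1.511 eV and E_2 = −13.60/4 = −3.400 eV.
The photon energy is |E_3 − E_2| = 1.89 eV.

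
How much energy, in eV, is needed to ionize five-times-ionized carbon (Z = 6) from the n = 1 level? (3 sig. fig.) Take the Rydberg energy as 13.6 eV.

E_n = −13.6 Z²/n² = −489.6/n² eV for Z = 6.
E_1 = −489.6/1 = −490 eV, so ionization (to E = 0) requires 490 eV.

490 eV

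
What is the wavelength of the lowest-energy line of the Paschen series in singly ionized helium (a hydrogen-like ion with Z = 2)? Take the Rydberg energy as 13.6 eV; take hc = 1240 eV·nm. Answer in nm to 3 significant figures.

469 nm

The Paschen series terminates on n_f = 3; the first line has n_i = 3+1 = 4.
ΔE = 54.40 × (1/3² − 1/4²) = 2.644 eV.
λ = 1240 / 2.644 = 469 nm.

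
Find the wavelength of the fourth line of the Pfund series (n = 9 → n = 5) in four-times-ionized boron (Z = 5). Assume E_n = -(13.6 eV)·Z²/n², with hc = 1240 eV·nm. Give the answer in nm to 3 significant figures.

The Pfund series terminates on n_f = 5; the fourth line has n_i = 5+4 = 9.
ΔE = 340.0 × (1/5² − 1/9²) = 9.402 eV.
λ = 1240 / 9.402 = 132 nm.

132 nm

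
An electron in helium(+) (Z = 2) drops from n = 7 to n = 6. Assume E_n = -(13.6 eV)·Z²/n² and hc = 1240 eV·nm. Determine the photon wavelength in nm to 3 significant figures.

3090 nm

For Z = 2 the level energies scale as Z², so the effective Rydberg energy is 13.6 × 4 = 54.40 eV.
ΔE = 54.40 × (1/6² − 1/7²) = 54.40 × 0.007370 = 0.4009 eV.
λ = hc/ΔE = 1240 / 0.4009 = 3090 nm.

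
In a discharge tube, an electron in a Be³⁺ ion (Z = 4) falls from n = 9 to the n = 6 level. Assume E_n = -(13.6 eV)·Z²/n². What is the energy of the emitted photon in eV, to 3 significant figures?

3.36 eV

The Bohr energies scale as Z², so for Z = 4: E_n = −217.6/n² eV.
E_9 = −217.6/81 = −2.686 eV and E_6 = −217.6/36 = −6.044 eV.
The photon energy is |E_9 − E_6| = 3.36 eV.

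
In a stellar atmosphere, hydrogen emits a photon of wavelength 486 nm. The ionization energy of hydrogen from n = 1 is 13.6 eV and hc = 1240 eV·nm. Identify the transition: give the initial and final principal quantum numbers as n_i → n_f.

The photon energy is ΔE = hc/λ = 1240 / 486 = 2.551 eV.
With Z = 1, ΔE = 13.60 × (1/n_f² − 1/n_i²), so 1/n_f² − 1/n_i² = 0.1876.
Trying n_f = 2 gives 1/n_i² = 0.06239, i.e. n_i ≈ 4; this pair matches.

n_i = 4, n_f = 2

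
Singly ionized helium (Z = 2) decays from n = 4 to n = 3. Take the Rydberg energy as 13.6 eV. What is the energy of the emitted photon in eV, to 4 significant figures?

2.644 eV

The Bohr energies scale as Z², so for Z = 2: E_n = −54.40/n² eV.
E_4 = −54.40/16 = −3.400 eV and E_3 = −54.40/9 = −6.044 eV.
The photon energy is |E_4 − E_3| = 2.644 eV.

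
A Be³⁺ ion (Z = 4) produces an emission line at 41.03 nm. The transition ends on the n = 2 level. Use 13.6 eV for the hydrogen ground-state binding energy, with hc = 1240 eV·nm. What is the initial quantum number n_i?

n_i = 3

The photon energy is ΔE = hc/λ = 1240 / 41.03 = 30.22 eV.
With Z = 4, ΔE = 217.6 × (1/n_f² − 1/n_i²), so 1/n_f² − 1/n_i² = 0.1389.
With n_f = 2: 1/n_i² = 1/4 − 0.1389 = 0.1111, so n_i ≈ 3.00.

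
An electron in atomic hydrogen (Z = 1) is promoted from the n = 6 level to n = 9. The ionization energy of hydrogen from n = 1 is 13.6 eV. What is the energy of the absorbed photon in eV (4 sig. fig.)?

0.2099 eV

E_9 = −13.60/81 = −0.1679 eV and E_6 = −13.60/36 = −0.3778 eV.
The photon energy is |E_9 − E_6| = 0.2099 eV.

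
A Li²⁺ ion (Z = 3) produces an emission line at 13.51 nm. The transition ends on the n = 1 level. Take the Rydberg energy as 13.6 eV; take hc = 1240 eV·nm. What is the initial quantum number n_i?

n_i = 2

The photon energy is ΔE = hc/λ = 1240 / 13.51 = 91.78 eV.
With Z = 3, ΔE = 122.4 × (1/n_f² − 1/n_i²), so 1/n_f² − 1/n_i² = 0.7499.
With n_f = 1: 1/n_i² = 1/1 − 0.7499 = 0.2501, so n_i ≈ 2.00.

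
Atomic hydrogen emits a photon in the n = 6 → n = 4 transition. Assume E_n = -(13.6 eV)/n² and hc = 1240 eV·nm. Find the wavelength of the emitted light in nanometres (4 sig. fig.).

ΔE = 13.60 × (1/4² − 1/6²) = 13.60 × 0.03472 = 0.4722 eV.
λ = hc/ΔE = 1240 / 0.4722 = 2626 nm.
This line belongs to the Brackett series.

2626 nm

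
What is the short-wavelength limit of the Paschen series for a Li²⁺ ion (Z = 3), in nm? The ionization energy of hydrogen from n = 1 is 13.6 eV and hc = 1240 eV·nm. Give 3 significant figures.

91.2 nm

The Paschen series has lower level n_f = 3; the series limit corresponds to n_i → ∞.
ΔE_max = 13.6 × 9 / 3² = 13.60 eV.
λ_min = 1240 / 13.60 = 91.2 nm.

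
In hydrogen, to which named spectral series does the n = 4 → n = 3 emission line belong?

Paschen

The series is set by the lower level: n_f = 3 is the Paschen series.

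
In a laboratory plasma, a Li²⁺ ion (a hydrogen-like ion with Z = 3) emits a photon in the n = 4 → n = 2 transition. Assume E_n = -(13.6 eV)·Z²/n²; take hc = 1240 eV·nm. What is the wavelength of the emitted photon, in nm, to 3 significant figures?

For Z = 3 the level energies scale as Z², so the effective Rydberg energy is 13.6 × 9 = 122.4 eV.
ΔE = 122.4 × (1/2² − 1/4²) = 122.4 × 0.1875 = 22.95 eV.
λ = hc/ΔE = 1240 / 22.95 = 54.0 nm.

54.0 nm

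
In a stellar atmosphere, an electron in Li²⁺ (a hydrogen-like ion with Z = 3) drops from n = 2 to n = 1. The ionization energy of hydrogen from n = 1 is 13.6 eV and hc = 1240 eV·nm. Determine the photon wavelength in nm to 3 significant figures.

For Z = 3 the level energies scale as Z², so the effective Rydberg energy is 13.6 × 9 = 122.4 eV.
ΔE = 122.4 × (1/1² − 1/2²) = 122.4 × 0.7500 = 91.80 eV.
λ = hc/ΔE = 1240 / 91.80 = 13.5 nm.

13.5 nm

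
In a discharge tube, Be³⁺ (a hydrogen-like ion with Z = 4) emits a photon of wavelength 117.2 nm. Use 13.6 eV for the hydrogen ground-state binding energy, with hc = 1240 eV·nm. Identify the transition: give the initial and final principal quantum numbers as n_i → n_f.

The photon energy is ΔE = hc/λ = 1240 / 117.2 = 10.58 eV.
With Z = 4, ΔE = 217.6 × (1/n_f² − 1/n_i²), so 1/n_f² − 1/n_i² = 0.04862.
Trying n_f = 3 gives 1/n_i² = 0.06249, i.e. n_i ≈ 4; this pair matches.

n_i = 4, n_f = 3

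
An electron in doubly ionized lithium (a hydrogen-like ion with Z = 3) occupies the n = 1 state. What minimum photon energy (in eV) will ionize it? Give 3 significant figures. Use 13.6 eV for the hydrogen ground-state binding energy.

122 eV

E_n = −13.6 Z²/n² = −122.4/n² eV for Z = 3.
E_1 = −122.4/1 = −122 eV, so ionization (to E = 0) requires 122 eV.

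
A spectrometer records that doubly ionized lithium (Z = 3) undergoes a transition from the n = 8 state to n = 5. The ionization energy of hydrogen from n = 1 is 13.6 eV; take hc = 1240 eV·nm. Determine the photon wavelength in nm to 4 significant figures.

415.6 nm

For Z = 3 the level energies scale as Z², so the effective Rydberg energy is 13.6 × 9 = 122.4 eV.
ΔE = 122.4 × (1/5² − 1/8²) = 122.4 × 0.02438 = 2.984 eV.
λ = hc/ΔE = 1240 / 2.984 = 415.6 nm.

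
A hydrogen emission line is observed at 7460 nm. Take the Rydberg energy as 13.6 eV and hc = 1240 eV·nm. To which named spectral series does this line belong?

ΔE = 1240/7460 = 0.1662 eV.
This matches 13.6 × (1/5² − 1/6²), so n_f = 5: the Pfund series.

Pfund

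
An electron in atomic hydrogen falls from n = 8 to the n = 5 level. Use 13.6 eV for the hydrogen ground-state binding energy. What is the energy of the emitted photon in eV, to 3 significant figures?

E_8 = −13.60/64 = −0.2125 eV and E_5 = −13.60/25 = −0.5440 eV.
The photon energy is |E_8 − E_5| = 0.332 eV.

0.332 eV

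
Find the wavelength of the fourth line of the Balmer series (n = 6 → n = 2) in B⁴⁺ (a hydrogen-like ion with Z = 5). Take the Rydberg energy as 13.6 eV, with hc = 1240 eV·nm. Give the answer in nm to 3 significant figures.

The Balmer series terminates on n_f = 2; the fourth line has n_i = 2+4 = 6.
ΔE = 340.0 × (1/2² − 1/6²) = 75.56 eV.
λ = 1240 / 75.56 = 16.4 nm.

16.4 nm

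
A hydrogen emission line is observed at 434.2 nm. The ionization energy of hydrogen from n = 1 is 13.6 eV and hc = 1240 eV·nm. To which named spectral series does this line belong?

ΔE = 1240/434.2 = 2.856 eV.
This matches 13.6 × (1/2² − 1/5²), so n_f = 2: the Balmer series.

Balmer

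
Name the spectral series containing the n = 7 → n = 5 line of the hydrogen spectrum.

Pfund

The series is set by the lower level: n_f = 5 is the Pfund series.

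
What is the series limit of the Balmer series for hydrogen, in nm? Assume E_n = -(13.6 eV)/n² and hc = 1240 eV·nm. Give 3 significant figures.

365 nm

The Balmer series has lower level n_f = 2; the series limit corresponds to n_i → ∞.
ΔE_max = 13.6 × 1 / 2² = 3.400 eV.
λ_min = 1240 / 3.400 = 365 nm.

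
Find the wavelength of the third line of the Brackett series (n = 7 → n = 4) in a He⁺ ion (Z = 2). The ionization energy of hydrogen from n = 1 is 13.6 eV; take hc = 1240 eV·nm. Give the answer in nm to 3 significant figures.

542 nm

The Brackett series terminates on n_f = 4; the third line has n_i = 4+3 = 7.
ΔE = 54.40 × (1/4² − 1/7²) = 2.290 eV.
λ = 1240 / 2.290 = 542 nm.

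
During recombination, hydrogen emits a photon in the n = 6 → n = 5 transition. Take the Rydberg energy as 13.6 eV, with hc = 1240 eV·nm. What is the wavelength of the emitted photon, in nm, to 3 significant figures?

7460 nm

ΔE = 13.60 × (1/5² − 1/6²) = 13.60 × 0.01222 = 0.1662 eV.
λ = hc/ΔE = 1240 / 0.1662 = 7460 nm.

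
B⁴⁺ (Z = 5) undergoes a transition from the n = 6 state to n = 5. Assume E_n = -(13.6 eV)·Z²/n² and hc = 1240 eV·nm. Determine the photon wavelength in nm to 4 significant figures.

298.4 nm

For Z = 5 the level energies scale as Z², so the effective Rydberg energy is 13.6 × 25 = 340.0 eV.
ΔE = 340.0 × (1/5² − 1/6²) = 340.0 × 0.01222 = 4.156 eV.
λ = hc/ΔE = 1240 / 4.156 = 298.4 nm.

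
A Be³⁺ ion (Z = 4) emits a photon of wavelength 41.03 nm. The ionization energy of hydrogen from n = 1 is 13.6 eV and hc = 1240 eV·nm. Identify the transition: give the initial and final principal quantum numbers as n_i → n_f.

n_i = 3, n_f = 2

The photon energy is ΔE = hc/λ = 1240 / 41.03 = 30.22 eV.
With Z = 4, ΔE = 217.6 × (1/n_f² − 1/n_i²), so 1/n_f² − 1/n_i² = 0.1389.
Trying n_f = 2 gives 1/n_i² = 0.1111, i.e. n_i ≈ 3; this pair matches.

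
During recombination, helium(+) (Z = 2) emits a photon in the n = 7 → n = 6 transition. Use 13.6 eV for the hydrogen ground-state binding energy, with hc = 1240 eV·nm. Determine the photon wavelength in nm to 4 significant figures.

3093 nm

For Z = 2 the level energies scale as Z², so the effective Rydberg energy is 13.6 × 4 = 54.40 eV.
ΔE = 54.40 × (1/6² − 1/7²) = 54.40 × 0.007370 = 0.4009 eV.
λ = hc/ΔE = 1240 / 0.4009 = 3093 nm.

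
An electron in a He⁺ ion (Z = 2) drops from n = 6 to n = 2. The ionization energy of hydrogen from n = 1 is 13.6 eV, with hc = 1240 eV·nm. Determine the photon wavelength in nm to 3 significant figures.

For Z = 2 the level energies scale as Z², so the effective Rydberg energy is 13.6 × 4 = 54.40 eV.
ΔE = 54.40 × (1/2² − 1/6²) = 54.40 × 0.2222 = 12.09 eV.
λ = hc/ΔE = 1240 / 12.09 = 103 nm.

103 nm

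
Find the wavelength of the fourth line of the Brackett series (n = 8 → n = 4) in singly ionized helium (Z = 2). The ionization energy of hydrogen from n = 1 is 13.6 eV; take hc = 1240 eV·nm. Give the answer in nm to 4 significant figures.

486.3 nm

The Brackett series terminates on n_f = 4; the fourth line has n_i = 4+4 = 8.
ΔE = 54.40 × (1/4² − 1/8²) = 2.550 eV.
λ = 1240 / 2.550 = 486.3 nm.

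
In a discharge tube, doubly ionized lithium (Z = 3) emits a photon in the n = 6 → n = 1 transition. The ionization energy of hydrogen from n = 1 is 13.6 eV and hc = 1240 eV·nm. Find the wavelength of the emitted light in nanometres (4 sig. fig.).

For Z = 3 the level energies scale as Z², so the effective Rydberg energy is 13.6 × 9 = 122.4 eV.
ΔE = 122.4 × (1/1² − 1/6²) = 122.4 × 0.9722 = 119.0 eV.
λ = hc/ΔE = 1240 / 119.0 = 10.42 nm.

10.42 nm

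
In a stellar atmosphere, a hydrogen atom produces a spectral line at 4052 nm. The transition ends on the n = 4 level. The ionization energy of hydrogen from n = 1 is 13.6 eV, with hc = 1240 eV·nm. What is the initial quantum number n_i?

n_i = 5

The photon energy is ΔE = hc/λ = 1240 / 4052 = 0.3060 eV.
With Z = 1, ΔE = 13.60 × (1/n_f² − 1/n_i²), so 1/n_f² − 1/n_i² = 0.02250.
With n_f = 4: 1/n_i² = 1/16 − 0.02250 = 0.04000, so n_i ≈ 5.00.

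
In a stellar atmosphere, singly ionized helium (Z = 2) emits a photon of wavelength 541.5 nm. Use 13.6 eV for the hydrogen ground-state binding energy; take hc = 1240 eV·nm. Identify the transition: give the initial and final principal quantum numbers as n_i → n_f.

The photon energy is ΔE = hc/λ = 1240 / 541.5 = 2.290 eV.
With Z = 2, ΔE = 54.40 × (1/n_f² − 1/n_i²), so 1/n_f² − 1/n_i² = 0.04209.
Trying n_f = 4 gives 1/n_i² = 0.02041, i.e. n_i ≈ 7; this pair matches.

n_i = 7, n_f = 4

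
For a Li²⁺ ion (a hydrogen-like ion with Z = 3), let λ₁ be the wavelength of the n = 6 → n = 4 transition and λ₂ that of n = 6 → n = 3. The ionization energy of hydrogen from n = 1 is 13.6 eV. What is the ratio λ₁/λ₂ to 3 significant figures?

λ ∝ 1/ΔE ∝ 1/(1/n_f² − 1/n_i²), and the Z² and hc factors cancel in the ratio.
λ₁/λ₂ = (1/3² − 1/6²)/(1/4² − 1/6²) = 0.08333/0.03472 = 2.40.

2.40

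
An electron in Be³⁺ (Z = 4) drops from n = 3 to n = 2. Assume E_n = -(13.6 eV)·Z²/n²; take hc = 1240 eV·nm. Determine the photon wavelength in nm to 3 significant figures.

For Z = 4 the level energies scale as Z², so the effective Rydberg energy is 13.6 × 16 = 217.6 eV.
ΔE = 217.6 × (1/2² − 1/3²) = 217.6 × 0.1389 = 30.22 eV.
λ = hc/ΔE = 1240 / 30.22 = 41.0 nm.

41.0 nm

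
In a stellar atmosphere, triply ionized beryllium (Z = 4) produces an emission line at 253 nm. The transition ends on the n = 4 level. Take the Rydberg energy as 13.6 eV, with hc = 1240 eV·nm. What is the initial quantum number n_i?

The photon energy is ΔE = hc/λ = 1240 / 253 = 4.901 eV.
With Z = 4, ΔE = 217.6 × (1/n_f² − 1/n_i²), so 1/n_f² − 1/n_i² = 0.02252.
With n_f = 4: 1/n_i² = 1/16 − 0.02252 = 0.03998, so n_i ≈ 5.00.

n_i = 5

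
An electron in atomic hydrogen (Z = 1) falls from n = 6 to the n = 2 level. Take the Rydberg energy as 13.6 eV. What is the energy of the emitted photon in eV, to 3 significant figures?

E_6 = −13.60/36 = −0.3778 eV and E_2 = −13.60/4 = −3.400 eV.
The photon energy is |E_6 − E_2| = 3.02 eV.

3.02 eV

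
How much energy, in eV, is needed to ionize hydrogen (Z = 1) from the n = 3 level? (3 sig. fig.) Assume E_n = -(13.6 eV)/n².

1.51 eV

E_3 = −13.60/9 = −1.51 eV, so ionization (to E = 0) requires 1.51 eV.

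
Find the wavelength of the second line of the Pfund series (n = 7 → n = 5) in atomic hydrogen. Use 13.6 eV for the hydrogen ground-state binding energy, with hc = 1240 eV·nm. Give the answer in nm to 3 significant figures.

4650 nm

The Pfund series terminates on n_f = 5; the second line has n_i = 5+2 = 7.
ΔE = 13.60 × (1/5² − 1/7²) = 0.2664 eV.
λ = 1240 / 0.2664 = 4650 nm.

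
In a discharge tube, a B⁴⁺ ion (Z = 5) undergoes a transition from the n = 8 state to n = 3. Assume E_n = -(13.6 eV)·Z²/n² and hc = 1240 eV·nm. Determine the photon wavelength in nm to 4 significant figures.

38.19 nm

For Z = 5 the level energies scale as Z², so the effective Rydberg energy is 13.6 × 25 = 340.0 eV.
ΔE = 340.0 × (1/3² − 1/8²) = 340.0 × 0.09549 = 32.47 eV.
λ = hc/ΔE = 1240 / 32.47 = 38.19 nm.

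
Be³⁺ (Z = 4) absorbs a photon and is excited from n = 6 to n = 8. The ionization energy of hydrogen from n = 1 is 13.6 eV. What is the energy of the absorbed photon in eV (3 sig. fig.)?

The Bohr energies scale as Z², so for Z = 4: E_n = −217.6/n² eV.
E_8 = −217.6/64 = −3.400 eV and E_6 = −217.6/36 = −6.044 eV.
The photon energy is |E_8 − E_6| = 2.64 eV.

2.64 eV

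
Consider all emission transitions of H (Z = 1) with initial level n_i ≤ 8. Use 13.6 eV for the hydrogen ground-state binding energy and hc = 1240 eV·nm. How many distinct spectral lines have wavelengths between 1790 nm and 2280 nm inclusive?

Enumerate all n_i → n_f pairs with 1 ≤ n_f < n_i ≤ 8 and compute λ = 1240 / [13.6·1·(1/n_f² − 1/n_i²)].
Lines falling in [1790, 2280] nm: 4→3 (1876 nm), 8→4 (1945 nm), 7→4 (2166 nm).

3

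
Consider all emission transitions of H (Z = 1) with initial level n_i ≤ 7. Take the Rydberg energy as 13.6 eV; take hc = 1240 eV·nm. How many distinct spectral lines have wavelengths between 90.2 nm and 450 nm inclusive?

Enumerate all n_i → n_f pairs with 1 ≤ n_f < n_i ≤ 7 and compute λ = 1240 / [13.6·1·(1/n_f² − 1/n_i²)].
Lines falling in [90.2, 450] nm: 7→1 (93.08 nm), 6→1 (93.78 nm), 5→1 (94.98 nm), 4→1 (97.25 nm), 3→1 (102.6 nm), 2→1 (121.6 nm), 7→2 (397.1 nm), 6→2 (410.3 nm), 5→2 (434.2 nm).

9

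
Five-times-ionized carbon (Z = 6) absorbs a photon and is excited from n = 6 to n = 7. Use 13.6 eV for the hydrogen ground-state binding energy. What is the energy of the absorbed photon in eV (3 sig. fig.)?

3.61 eV

The Bohr energies scale as Z², so for Z = 6: E_n = −489.6/n² eV.
E_7 = −489.6/49 = −9.992 eV and E_6 = −489.6/36 = −13.60 eV.
The photon energy is |E_7 − E_6| = 3.61 eV.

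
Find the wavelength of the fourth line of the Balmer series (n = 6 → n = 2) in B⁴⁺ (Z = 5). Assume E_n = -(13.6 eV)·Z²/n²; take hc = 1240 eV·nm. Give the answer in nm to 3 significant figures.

The Balmer series terminates on n_f = 2; the fourth line has n_i = 2+4 = 6.
ΔE = 340.0 × (1/2² − 1/6²) = 75.56 eV.
λ = 1240 / 75.56 = 16.4 nm.

16.4 nm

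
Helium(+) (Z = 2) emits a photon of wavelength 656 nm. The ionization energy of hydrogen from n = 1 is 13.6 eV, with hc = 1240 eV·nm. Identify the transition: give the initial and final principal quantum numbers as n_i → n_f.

The photon energy is ΔE = hc/λ = 1240 / 656 = 1.890 eV.
With Z = 2, ΔE = 54.40 × (1/n_f² − 1/n_i²), so 1/n_f² − 1/n_i² = 0.03475.
Trying n_f = 4 gives 1/n_i² = 0.02775, i.e. n_i ≈ 6; this pair matches.

n_i = 6, n_f = 4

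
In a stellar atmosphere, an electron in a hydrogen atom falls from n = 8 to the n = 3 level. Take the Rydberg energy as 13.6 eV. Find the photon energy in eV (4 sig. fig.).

1.299 eV

E_8 = −13.60/64 = −0.2125 eV and E_3 = −13.60/9 = −1.511 eV.
The photon energy is |E_8 − E_3| = 1.299 eV.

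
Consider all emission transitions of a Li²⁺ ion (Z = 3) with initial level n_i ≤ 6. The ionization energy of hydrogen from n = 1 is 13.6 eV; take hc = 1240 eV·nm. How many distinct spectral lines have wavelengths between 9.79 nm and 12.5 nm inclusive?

4

Enumerate all n_i → n_f pairs with 1 ≤ n_f < n_i ≤ 6 and compute λ = 1240 / [13.6·9·(1/n_f² − 1/n_i²)].
Lines falling in [9.79, 12.5] nm: 6→1 (10.42 nm), 5→1 (10.55 nm), 4→1 (10.81 nm), 3→1 (11.40 nm).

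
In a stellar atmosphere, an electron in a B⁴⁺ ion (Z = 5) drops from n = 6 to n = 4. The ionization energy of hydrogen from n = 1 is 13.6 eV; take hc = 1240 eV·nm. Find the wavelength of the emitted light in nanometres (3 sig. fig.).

105 nm

For Z = 5 the level energies scale as Z², so the effective Rydberg energy is 13.6 × 25 = 340.0 eV.
ΔE = 340.0 × (1/4² − 1/6²) = 340.0 × 0.03472 = 11.81 eV.
λ = hc/ΔE = 1240 / 11.81 = 105 nm.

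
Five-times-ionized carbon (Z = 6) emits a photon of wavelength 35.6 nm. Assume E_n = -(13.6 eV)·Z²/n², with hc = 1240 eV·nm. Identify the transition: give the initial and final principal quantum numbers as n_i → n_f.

The photon energy is ΔE = hc/λ = 1240 / 35.6 = 34.83 eV.
With Z = 6, ΔE = 489.6 × (1/n_f² − 1/n_i²), so 1/n_f² − 1/n_i² = 0.07114.
Trying n_f = 3 gives 1/n_i² = 0.03997, i.e. n_i ≈ 5; this pair matches.

n_i = 5, n_f = 3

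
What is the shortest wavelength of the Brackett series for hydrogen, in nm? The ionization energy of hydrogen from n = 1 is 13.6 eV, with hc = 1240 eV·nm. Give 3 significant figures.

The Brackett series has lower level n_f = 4; the series limit corresponds to n_i → ∞.
ΔE_max = 13.6 × 1 / 4² = 0.8500 eV.
λ_min = 1240 / 0.8500 = 1460 nm.

1460 nm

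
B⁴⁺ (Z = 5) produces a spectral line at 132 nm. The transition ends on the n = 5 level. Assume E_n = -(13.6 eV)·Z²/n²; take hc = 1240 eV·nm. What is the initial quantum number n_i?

n_i = 9

The photon energy is ΔE = hc/λ = 1240 / 132 = 9.394 eV.
With Z = 5, ΔE = 340.0 × (1/n_f² − 1/n_i²), so 1/n_f² − 1/n_i² = 0.02763.
With n_f = 5: 1/n_i² = 1/25 − 0.02763 = 0.01237, so n_i ≈ 8.99.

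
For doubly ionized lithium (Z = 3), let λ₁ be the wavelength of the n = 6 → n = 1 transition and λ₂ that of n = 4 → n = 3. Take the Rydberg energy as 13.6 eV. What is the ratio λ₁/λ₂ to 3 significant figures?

0.0500

λ ∝ 1/ΔE ∝ 1/(1/n_f² − 1/n_i²), and the Z² and hc factors cancel in the ratio.
λ₁/λ₂ = (1/3² − 1/4²)/(1/1² − 1/6²) = 0.04861/0.9722 = 0.0500.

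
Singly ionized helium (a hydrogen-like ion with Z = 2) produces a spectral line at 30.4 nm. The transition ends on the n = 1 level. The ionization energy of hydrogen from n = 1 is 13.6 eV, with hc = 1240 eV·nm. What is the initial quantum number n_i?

n_i = 2

The photon energy is ΔE = hc/λ = 1240 / 30.4 = 40.79 eV.
With Z = 2, ΔE = 54.40 × (1/n_f² − 1/n_i²), so 1/n_f² − 1/n_i² = 0.7498.
With n_f = 1: 1/n_i² = 1/1 − 0.7498 = 0.2502, so n_i ≈ 2.00.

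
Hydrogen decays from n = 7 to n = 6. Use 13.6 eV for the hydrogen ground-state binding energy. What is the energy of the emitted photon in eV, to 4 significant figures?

E_7 = −13.60/49 = −0.2776 eV and E_6 = −13.60/36 = −0.3778 eV.
The photon energy is |E_7 − E_6| = 0.1002 eV.

0.1002 eV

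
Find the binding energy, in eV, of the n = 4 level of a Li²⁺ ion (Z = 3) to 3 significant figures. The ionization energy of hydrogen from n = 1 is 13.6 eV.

E_n = −13.6 Z²/n² = −122.4/n² eV for Z = 3.
E_4 = −122.4/16 = −7.65 eV, so ionization (to E = 0) requires 7.65 eV.

7.65 eV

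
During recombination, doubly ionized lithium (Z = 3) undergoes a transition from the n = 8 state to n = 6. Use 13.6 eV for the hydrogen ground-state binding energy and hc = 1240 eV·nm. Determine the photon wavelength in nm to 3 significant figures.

834 nm

For Z = 3 the level energies scale as Z², so the effective Rydberg energy is 13.6 × 9 = 122.4 eV.
ΔE = 122.4 × (1/6² − 1/8²) = 122.4 × 0.01215 = 1.488 eV.
λ = hc/ΔE = 1240 / 1.488 = 834 nm.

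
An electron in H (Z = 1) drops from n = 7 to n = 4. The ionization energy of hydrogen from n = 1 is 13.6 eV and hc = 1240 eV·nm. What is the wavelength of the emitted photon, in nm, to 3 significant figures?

ΔE = 13.60 × (1/4² − 1/7²) = 13.60 × 0.04209 = 0.5724 eV.
λ = hc/ΔE = 1240 / 0.5724 = 2170 nm.

2170 nm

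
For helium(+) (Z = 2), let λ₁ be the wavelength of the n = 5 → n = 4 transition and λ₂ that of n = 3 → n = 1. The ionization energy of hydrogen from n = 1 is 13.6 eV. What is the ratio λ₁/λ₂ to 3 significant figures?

39.5

λ ∝ 1/ΔE ∝ 1/(1/n_f² − 1/n_i²), and the Z² and hc factors cancel in the ratio.
λ₁/λ₂ = (1/1² − 1/3²)/(1/4² − 1/5²) = 0.8889/0.02250 = 39.5.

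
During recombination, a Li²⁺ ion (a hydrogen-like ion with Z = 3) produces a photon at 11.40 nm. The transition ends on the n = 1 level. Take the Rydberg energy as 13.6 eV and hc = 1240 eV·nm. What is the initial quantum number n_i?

n_i = 3

The photon energy is ΔE = hc/λ = 1240 / 11.40 = 108.8 eV.
With Z = 3, ΔE = 122.4 × (1/n_f² − 1/n_i²), so 1/n_f² − 1/n_i² = 0.8887.
With n_f = 1: 1/n_i² = 1/1 − 0.8887 = 0.1113, so n_i ≈ 3.00.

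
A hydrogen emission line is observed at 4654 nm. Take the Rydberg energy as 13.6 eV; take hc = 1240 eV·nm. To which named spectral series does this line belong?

ΔE = 1240/4654 = 0.2664 eV.
This matches 13.6 × (1/5² − 1/7²), so n_f = 5: the Pfund series.

Pfund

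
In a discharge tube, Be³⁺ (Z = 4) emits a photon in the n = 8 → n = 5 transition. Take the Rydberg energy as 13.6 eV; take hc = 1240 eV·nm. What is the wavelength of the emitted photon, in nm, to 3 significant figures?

For Z = 4 the level energies scale as Z², so the effective Rydberg energy is 13.6 × 16 = 217.6 eV.
ΔE = 217.6 × (1/5² − 1/8²) = 217.6 × 0.02438 = 5.304 eV.
λ = hc/ΔE = 1240 / 5.304 = 234 nm.

234 nm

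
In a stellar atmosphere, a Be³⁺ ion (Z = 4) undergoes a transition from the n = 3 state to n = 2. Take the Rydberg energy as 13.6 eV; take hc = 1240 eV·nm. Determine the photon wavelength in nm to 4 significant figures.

For Z = 4 the level energies scale as Z², so the effective Rydberg energy is 13.6 × 16 = 217.6 eV.
ΔE = 217.6 × (1/2² − 1/3²) = 217.6 × 0.1389 = 30.22 eV.
λ = hc/ΔE = 1240 / 30.22 = 41.03 nm.

41.03 nm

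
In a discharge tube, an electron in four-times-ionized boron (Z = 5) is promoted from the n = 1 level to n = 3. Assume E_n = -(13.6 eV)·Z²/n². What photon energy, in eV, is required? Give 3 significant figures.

The Bohr energies scale as Z², so for Z = 5: E_n = −340.0/n² eV.
E_3 = −340.0/9 = −37.78 eV and E_1 = −340.0/1 = −340.0 eV.
The photon energy is |E_3 − E_1| = 302 eV.

302 eV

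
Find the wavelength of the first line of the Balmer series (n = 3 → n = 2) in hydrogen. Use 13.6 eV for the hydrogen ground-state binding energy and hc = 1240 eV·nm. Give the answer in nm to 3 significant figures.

The Balmer series terminates on n_f = 2; the first line has n_i = 2+1 = 3.
ΔE = 13.60 × (1/2² − 1/3²) = 1.889 eV.
λ = 1240 / 1.889 = 656 nm.

656 nm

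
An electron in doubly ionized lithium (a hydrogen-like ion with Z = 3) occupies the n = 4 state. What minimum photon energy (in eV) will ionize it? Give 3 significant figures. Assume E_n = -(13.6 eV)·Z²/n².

E_n = −13.6 Z²/n² = −122.4/n² eV for Z = 3.
E_4 = −122.4/16 = −7.65 eV, so ionization (to E = 0) requires 7.65 eV.

7.65 eV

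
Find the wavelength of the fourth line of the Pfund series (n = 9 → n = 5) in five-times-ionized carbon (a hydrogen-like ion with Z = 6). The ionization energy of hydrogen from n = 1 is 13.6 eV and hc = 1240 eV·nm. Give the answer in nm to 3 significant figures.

The Pfund series terminates on n_f = 5; the fourth line has n_i = 5+4 = 9.
ΔE = 489.6 × (1/5² − 1/9²) = 13.54 eV.
λ = 1240 / 13.54 = 91.6 nm.

91.6 nm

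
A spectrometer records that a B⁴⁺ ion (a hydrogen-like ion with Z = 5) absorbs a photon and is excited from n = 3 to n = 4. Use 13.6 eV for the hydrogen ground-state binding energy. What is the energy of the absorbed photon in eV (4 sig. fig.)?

16.53 eV

The Bohr energies scale as Z², so for Z = 5: E_n = −340.0/n² eV.
E_4 = −340.0/16 = −21.25 eV and E_3 = −340.0/9 = −37.78 eV.
The photon energy is |E_4 − E_3| = 16.53 eV.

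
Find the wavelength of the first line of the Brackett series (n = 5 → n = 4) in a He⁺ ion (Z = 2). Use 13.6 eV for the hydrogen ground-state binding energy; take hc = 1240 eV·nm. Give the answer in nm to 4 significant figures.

1013 nm

The Brackett series terminates on n_f = 4; the first line has n_i = 4+1 = 5.
ΔE = 54.40 × (1/4² − 1/5²) = 1.224 eV.
λ = 1240 / 1.224 = 1013 nm.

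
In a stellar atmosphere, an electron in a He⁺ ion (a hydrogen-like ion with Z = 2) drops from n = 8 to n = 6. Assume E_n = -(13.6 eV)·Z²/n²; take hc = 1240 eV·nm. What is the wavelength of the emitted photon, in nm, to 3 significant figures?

For Z = 2 the level energies scale as Z², so the effective Rydberg energy is 13.6 × 4 = 54.40 eV.
ΔE = 54.40 × (1/6² − 1/8²) = 54.40 × 0.01215 = 0.6611 eV.
λ = hc/ΔE = 1240 / 0.6611 = 1880 nm.

1880 nm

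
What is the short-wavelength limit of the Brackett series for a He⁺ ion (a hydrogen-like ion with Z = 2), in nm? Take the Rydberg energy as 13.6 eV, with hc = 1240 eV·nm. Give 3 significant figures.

365 nm

The Brackett series has lower level n_f = 4; the series limit corresponds to n_i → ∞.
ΔE_max = 13.6 × 4 / 4² = 3.400 eV.
λ_min = 1240 / 3.400 = 365 nm.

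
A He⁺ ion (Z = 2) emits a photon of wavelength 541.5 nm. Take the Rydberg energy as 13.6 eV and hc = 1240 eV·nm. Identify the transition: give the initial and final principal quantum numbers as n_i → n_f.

The photon energy is ΔE = hc/λ = 1240 / 541.5 = 2.290 eV.
With Z = 2, ΔE = 54.40 × (1/n_f² − 1/n_i²), so 1/n_f² − 1/n_i² = 0.04209.
Trying n_f = 4 gives 1/n_i² = 0.02041, i.e. n_i ≈ 7; this pair matches.

n_i = 7, n_f = 4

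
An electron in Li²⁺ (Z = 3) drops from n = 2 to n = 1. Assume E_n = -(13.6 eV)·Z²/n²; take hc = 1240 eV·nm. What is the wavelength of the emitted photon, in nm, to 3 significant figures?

13.5 nm

For Z = 3 the level energies scale as Z², so the effective Rydberg energy is 13.6 × 9 = 122.4 eV.
ΔE = 122.4 × (1/1² − 1/2²) = 122.4 × 0.7500 = 91.80 eV.
λ = hc/ΔE = 1240 / 91.80 = 13.5 nm.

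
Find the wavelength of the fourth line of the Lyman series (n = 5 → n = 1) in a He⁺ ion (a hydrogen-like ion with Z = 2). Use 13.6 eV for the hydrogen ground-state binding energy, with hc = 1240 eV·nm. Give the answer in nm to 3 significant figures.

23.7 nm

The Lyman series terminates on n_f = 1; the fourth line has n_i = 1+4 = 5.
ΔE = 54.40 × (1/1² − 1/5²) = 52.22 eV.
λ = 1240 / 52.22 = 23.7 nm.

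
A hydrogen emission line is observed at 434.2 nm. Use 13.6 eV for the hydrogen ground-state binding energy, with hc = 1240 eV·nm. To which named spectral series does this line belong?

Balmer

ΔE = 1240/434.2 = 2.856 eV.
This matches 13.6 × (1/2² − 1/5²), so n_f = 2: the Balmer series.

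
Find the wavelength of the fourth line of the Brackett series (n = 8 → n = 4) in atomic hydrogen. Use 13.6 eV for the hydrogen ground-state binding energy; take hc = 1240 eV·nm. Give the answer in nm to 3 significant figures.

The Brackett series terminates on n_f = 4; the fourth line has n_i = 4+4 = 8.
ΔE = 13.60 × (1/4² − 1/8²) = 0.6375 eV.
λ = 1240 / 0.6375 = 1950 nm.

1950 nm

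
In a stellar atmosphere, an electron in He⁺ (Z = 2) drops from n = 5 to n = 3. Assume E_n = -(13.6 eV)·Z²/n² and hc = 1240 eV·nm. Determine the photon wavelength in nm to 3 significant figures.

For Z = 2 the level energies scale as Z², so the effective Rydberg energy is 13.6 × 4 = 54.40 eV.
ΔE = 54.40 × (1/3² − 1/5²) = 54.40 × 0.07111 = 3.868 eV.
λ = hc/ΔE = 1240 / 3.868 = 321 nm.

321 nm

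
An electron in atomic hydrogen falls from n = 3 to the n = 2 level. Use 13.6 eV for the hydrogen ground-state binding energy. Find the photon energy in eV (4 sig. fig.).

1.889 eV

E_3 = −13.60/9 = −1.511 eV and E_2 = −13.60/4 = −3.400 eV.
The photon energy is |E_3 − E_2| = 1.889 eV.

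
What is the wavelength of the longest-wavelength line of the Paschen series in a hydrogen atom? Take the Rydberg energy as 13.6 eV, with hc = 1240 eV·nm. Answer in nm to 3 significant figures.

1880 nm

The Paschen series terminates on n_f = 3; the first line has n_i = 3+1 = 4.
ΔE = 13.60 × (1/3² − 1/4²) = 0.6611 eV.
λ = 1240 / 0.6611 = 1880 nm.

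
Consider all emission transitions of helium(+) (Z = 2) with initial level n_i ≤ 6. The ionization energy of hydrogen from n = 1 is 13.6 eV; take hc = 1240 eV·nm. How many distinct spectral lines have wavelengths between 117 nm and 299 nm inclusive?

Enumerate all n_i → n_f pairs with 1 ≤ n_f < n_i ≤ 6 and compute λ = 1240 / [13.6·4·(1/n_f² − 1/n_i²)].
Lines falling in [117, 299] nm: 4→2 (121.6 nm), 3→2 (164.1 nm), 6→3 (273.5 nm).

3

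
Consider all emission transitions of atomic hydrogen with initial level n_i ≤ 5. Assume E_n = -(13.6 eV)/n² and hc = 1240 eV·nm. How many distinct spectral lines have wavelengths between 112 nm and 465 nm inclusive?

Enumerate all n_i → n_f pairs with 1 ≤ n_f < n_i ≤ 5 and compute λ = 1240 / [13.6·1·(1/n_f² − 1/n_i²)].
Lines falling in [112, 465] nm: 2→1 (121.6 nm), 5→2 (434.2 nm).

2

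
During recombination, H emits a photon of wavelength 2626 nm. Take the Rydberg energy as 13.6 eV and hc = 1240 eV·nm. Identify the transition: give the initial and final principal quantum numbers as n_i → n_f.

n_i = 6, n_f = 4

The photon energy is ΔE = hc/λ = 1240 / 2626 = 0.4722 eV.
With Z = 1, ΔE = 13.60 × (1/n_f² − 1/n_i²), so 1/n_f² − 1/n_i² = 0.03472.
Trying n_f = 4 gives 1/n_i² = 0.02778, i.e. n_i ≈ 6; this pair matches.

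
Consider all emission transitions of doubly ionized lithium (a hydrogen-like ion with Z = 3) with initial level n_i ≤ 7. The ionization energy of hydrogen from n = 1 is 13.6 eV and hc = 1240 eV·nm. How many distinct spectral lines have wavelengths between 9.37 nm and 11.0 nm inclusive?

4

Enumerate all n_i → n_f pairs with 1 ≤ n_f < n_i ≤ 7 and compute λ = 1240 / [13.6·9·(1/n_f² − 1/n_i²)].
Lines falling in [9.37, 11.0] nm: 7→1 (10.34 nm), 6→1 (10.42 nm), 5→1 (10.55 nm), 4→1 (10.81 nm).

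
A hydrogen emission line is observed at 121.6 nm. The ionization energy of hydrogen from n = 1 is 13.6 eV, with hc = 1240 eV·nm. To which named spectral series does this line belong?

ΔE = 1240/121.6 = 10.20 eV.
This matches 13.6 × (1/1² − 1/2²), so n_f = 1: the Lyman series.

Lyman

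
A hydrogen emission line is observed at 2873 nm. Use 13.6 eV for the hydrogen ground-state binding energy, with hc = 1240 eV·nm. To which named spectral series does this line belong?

ΔE = 1240/2873 = 0.4316 eV.
This matches 13.6 × (1/5² − 1/11²), so n_f = 5: the Pfund series.

Pfund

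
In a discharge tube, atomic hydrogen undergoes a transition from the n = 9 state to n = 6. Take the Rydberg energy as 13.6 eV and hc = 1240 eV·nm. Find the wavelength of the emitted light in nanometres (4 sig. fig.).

ΔE = 13.60 × (1/6² − 1/9²) = 13.60 × 0.01543 = 0.2099 eV.
λ = hc/ΔE = 1240 / 0.2099 = 5908 nm.

5908 nm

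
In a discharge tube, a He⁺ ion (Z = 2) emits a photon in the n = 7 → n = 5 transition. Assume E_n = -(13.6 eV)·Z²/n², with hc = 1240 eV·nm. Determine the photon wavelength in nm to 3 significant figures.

1160 nm

For Z = 2 the level energies scale as Z², so the effective Rydberg energy is 13.6 × 4 = 54.40 eV.
ΔE = 54.40 × (1/5² − 1/7²) = 54.40 × 0.01959 = 1.066 eV.
λ = hc/ΔE = 1240 / 1.066 = 1160 nm.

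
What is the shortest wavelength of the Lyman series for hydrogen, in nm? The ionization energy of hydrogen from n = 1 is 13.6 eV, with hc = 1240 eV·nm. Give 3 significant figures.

91.2 nm

The Lyman series has lower level n_f = 1; the series limit corresponds to n_i → ∞.
ΔE_max = 13.6 × 1 / 1² = 13.60 eV.
λ_min = 1240 / 13.60 = 91.2 nm.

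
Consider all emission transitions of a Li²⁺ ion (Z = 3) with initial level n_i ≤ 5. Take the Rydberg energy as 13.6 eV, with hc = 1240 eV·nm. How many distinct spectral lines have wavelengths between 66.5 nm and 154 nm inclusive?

Enumerate all n_i → n_f pairs with 1 ≤ n_f < n_i ≤ 5 and compute λ = 1240 / [13.6·9·(1/n_f² − 1/n_i²)].
Lines falling in [66.5, 154] nm: 3→2 (72.94 nm), 5→3 (142.5 nm).

2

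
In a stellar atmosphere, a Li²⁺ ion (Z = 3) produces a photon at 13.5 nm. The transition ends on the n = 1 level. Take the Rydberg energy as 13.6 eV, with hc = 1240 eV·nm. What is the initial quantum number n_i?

The photon energy is ΔE = hc/λ = 1240 / 13.5 = 91.85 eV.
With Z = 3, ΔE = 122.4 × (1/n_f² − 1/n_i²), so 1/n_f² − 1/n_i² = 0.7504.
With n_f = 1: 1/n_i² = 1/1 − 0.7504 = 0.2496, so n_i ≈ 2.00.

n_i = 2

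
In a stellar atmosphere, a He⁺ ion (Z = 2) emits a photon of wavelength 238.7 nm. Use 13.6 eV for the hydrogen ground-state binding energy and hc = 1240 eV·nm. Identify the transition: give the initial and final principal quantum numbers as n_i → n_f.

n_i = 8, n_f = 3

The photon energy is ΔE = hc/λ = 1240 / 238.7 = 5.195 eV.
With Z = 2, ΔE = 54.40 × (1/n_f² − 1/n_i²), so 1/n_f² − 1/n_i² = 0.09549.
Trying n_f = 3 gives 1/n_i² = 0.01562, i.e. n_i ≈ 8; this pair matches.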